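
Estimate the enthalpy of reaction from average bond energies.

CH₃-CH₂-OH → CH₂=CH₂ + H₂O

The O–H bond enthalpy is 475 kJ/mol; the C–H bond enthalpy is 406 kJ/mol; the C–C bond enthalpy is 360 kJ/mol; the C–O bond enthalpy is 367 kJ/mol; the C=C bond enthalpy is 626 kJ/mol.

ΔH ≈ +32 kJ

Bonds broken (reactants):
  C–C: 1 × 360 = 360
  C–H: 5 × 406 = 2030
  C–O: 1 × 367 = 367
  O–H: 1 × 475 = 475
  Σ(broken) = 3232 kJ
Bonds formed (products):
  C–H: 4 × 406 = 1624
  C=C: 1 × 626 = 626
  O–H: 2 × 475 = 950
  Σ(formed) = 3200 kJ
ΔH = Σ(broken) − Σ(formed) = 3232 − 3200 = +32 kJ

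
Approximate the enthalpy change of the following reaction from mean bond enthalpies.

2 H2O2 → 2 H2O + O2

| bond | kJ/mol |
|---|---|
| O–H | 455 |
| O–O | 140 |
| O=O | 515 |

Bonds broken (reactants):
  O–H: 4 × 455 = 1820
  O–O: 2 × 140 = 280
  Σ(broken) = 2100 kJ
Bonds formed (products):
  O–H: 4 × 455 = 1820
  O=O: 1 × 515 = 515
  Σ(formed) = 2335 kJ
ΔH = Σ(broken) − Σ(formed) = 2100 − 2335 = −235 kJ

ΔH ≈ −235 kJ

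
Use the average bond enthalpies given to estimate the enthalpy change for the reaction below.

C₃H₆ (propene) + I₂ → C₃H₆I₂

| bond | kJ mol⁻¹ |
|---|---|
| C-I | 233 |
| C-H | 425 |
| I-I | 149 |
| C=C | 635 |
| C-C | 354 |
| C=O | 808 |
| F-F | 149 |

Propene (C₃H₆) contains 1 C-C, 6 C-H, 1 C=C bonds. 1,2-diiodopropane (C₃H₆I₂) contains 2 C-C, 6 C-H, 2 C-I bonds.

ΔH ≈ −36 kJ

Bonds broken (reactants):
  C-C: 1 × 354 = 354
  C-H: 6 × 425 = 2550
  C=C: 1 × 635 = 635
  I-I: 1 × 149 = 149
  Σ(broken) = 3688 kJ
Bonds formed (products):
  C-C: 2 × 354 = 708
  C-H: 6 × 425 = 2550
  C-I: 2 × 233 = 466
  Σ(formed) = 3724 kJ
ΔH = Σ(broken) − Σ(formed) = 3688 − 3724 = −36 kJ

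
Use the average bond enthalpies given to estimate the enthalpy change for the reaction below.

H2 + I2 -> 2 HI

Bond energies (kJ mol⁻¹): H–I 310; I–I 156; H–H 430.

ΔH ≈ −34 kJ

Bonds broken (reactants):
  H–H: 1 × 430 = 430
  I–I: 1 × 156 = 156
  Σ(broken) = 586 kJ
Bonds formed (products):
  H–I: 2 × 310 = 620
  Σ(formed) = 620 kJ
ΔH = Σ(broken) − Σ(formed) = 586 − 620 = −34 kJ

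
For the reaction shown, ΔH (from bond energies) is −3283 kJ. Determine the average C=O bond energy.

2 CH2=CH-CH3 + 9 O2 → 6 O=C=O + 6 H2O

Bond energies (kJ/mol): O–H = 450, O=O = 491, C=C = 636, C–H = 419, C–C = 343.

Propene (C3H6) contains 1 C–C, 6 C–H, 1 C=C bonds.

Let D be the C=O bond energy.
Σ(broken) = 2×343 + 12×419 + 2×636 + 9×491 = 11405
Σ(formed) = 12×D + 12×450 = 5400 + 12D
ΔH = Σ(broken) − Σ(formed) = (11405) − (5400 + 12D) = +6005 − 12D
Setting this equal to −3283 kJ gives 12D = 9288, so D = 774 kJ/mol.

D(C=O) ≈ 774 kJ/mol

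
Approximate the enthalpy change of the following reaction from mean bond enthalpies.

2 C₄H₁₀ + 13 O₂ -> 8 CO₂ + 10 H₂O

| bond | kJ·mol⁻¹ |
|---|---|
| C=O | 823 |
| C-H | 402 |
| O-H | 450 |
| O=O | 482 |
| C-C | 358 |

ΔH ≈ −5714 kJ

Bonds broken (reactants):
  C-C: 6 × 358 = 2148
  C-H: 20 × 402 = 8040
  O=O: 13 × 482 = 6266
  Σ(broken) = 16454 kJ
Bonds formed (products):
  C=O: 16 × 823 = 13168
  O-H: 20 × 450 = 9000
  Σ(formed) = 22168 kJ
ΔH = Σ(broken) − Σ(formed) = 16454 − 22168 = −5714 kJ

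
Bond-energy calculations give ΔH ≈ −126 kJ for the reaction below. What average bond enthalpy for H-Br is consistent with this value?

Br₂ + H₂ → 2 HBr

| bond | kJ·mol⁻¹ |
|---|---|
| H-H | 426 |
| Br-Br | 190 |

Let D be the H-Br bond energy.
Σ(broken) = 1×190 + 1×426 = 616
Σ(formed) = 2×D = 2D
ΔH = Σ(broken) − Σ(formed) = (616) − (2D) = +616 − 2D
Setting this equal to −126 kJ gives 2D = 742, so D = 371 kJ/mol.

D(H-Br) ≈ 371 kJ/mol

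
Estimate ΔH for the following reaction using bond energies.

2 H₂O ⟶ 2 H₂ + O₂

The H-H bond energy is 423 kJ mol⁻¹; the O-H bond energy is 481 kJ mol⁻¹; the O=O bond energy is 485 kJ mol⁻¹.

Bonds broken (reactants):
  O-H: 4 × 481 = 1924
  Σ(broken) = 1924 kJ
Bonds formed (products):
  H-H: 2 × 423 = 846
  O=O: 1 × 485 = 485
  Σ(formed) = 1331 kJ
ΔH = Σ(broken) − Σ(formed) = 1924 − 1331 = +593 kJ

ΔH ≈ +593 kJ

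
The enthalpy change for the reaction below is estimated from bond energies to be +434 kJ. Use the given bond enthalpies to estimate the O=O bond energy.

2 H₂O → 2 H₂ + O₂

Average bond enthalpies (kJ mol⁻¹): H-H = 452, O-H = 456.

Let D be the O=O bond energy.
Σ(broken) = 4×456 = 1824
Σ(formed) = 2×452 + 1×D = 904 + D
ΔH = Σ(broken) − Σ(formed) = (1824) − (904 + D) = +920 − D
Setting this equal to +434 kJ gives D = 486 kJ/mol.

D(O=O) ≈ 486 kJ/mol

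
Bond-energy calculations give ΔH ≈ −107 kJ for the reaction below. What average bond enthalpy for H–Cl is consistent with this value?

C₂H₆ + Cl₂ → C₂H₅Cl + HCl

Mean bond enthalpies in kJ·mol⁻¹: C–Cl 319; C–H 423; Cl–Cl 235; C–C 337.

D(H–Cl) ≈ 446 kJ/mol

Let D be the H–Cl bond energy.
Σ(broken) = 1×337 + 6×423 + 1×235 = 3110
Σ(formed) = 1×337 + 1×319 + 5×423 + 1×D = 2771 + D
ΔH = Σ(broken) − Σ(formed) = (3110) − (2771 + D) = +339 − D
Setting this equal to −107 kJ gives D = 446 kJ/mol.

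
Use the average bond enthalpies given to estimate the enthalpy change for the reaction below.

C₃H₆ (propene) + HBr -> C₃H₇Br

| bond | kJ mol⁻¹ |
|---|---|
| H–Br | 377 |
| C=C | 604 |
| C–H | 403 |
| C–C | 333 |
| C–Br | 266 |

ΔH ≈ −21 kJ

Bonds broken (reactants):
  C–C: 1 × 333 = 333
  C–H: 6 × 403 = 2418
  C=C: 1 × 604 = 604
  H–Br: 1 × 377 = 377
  Σ(broken) = 3732 kJ
Bonds formed (products):
  C–Br: 1 × 266 = 266
  C–C: 2 × 333 = 666
  C–H: 7 × 403 = 2821
  Σ(formed) = 3753 kJ
ΔH = Σ(broken) − Σ(formed) = 3732 − 3753 = −21 kJ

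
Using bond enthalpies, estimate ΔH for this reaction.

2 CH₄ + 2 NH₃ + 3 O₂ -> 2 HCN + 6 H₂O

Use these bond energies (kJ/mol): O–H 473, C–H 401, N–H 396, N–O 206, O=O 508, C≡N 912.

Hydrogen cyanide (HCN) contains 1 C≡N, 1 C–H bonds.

Bonds broken (reactants):
  C–H: 8 × 401 = 3208
  N–H: 6 × 396 = 2376
  O=O: 3 × 508 = 1524
  Σ(broken) = 7108 kJ
Bonds formed (products):
  C≡N: 2 × 912 = 1824
  C–H: 2 × 401 = 802
  O–H: 12 × 473 = 5676
  Σ(formed) = 8302 kJ
ΔH = Σ(broken) − Σ(formed) = 7108 − 8302 = −1194 kJ

ΔH ≈ −1194 kJ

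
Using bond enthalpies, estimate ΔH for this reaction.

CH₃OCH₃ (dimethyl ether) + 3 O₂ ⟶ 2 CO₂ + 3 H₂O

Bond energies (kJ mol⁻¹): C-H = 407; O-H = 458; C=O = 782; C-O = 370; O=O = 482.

Bonds broken (reactants):
  C-H: 6 × 407 = 2442
  C-O: 2 × 370 = 740
  O=O: 3 × 482 = 1446
  Σ(broken) = 4628 kJ
Bonds formed (products):
  C=O: 4 × 782 = 3128
  O-H: 6 × 458 = 2748
  Σ(formed) = 5876 kJ
ΔH = Σ(broken) − Σ(formed) = 4628 − 5876 = −1248 kJ

ΔH ≈ −1248 kJ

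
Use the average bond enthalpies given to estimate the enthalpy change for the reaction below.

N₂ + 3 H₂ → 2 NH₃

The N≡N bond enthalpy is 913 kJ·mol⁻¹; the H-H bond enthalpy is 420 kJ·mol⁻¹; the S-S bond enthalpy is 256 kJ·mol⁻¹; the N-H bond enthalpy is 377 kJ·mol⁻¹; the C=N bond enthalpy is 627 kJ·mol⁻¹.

Bonds broken (reactants):
  H-H: 3 × 420 = 1260
  N≡N: 1 × 913 = 913
  Σ(broken) = 2173 kJ
Bonds formed (products):
  N-H: 6 × 377 = 2262
  Σ(formed) = 2262 kJ
ΔH = Σ(broken) − Σ(formed) = 2173 − 2262 = −89 kJ

ΔH ≈ −89 kJ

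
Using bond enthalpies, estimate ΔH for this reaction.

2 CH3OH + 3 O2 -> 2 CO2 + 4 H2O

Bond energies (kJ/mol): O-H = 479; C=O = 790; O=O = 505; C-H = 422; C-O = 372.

Bonds broken (reactants):
  C-H: 6 × 422 = 2532
  C-O: 2 × 372 = 744
  O-H: 2 × 479 = 958
  O=O: 3 × 505 = 1515
  Σ(broken) = 5749 kJ
Bonds formed (products):
  C=O: 4 × 790 = 3160
  O-H: 8 × 479 = 3832
  Σ(formed) = 6992 kJ
ΔH = Σ(broken) − Σ(formed) = 5749 − 6992 = −1243 kJ

ΔH ≈ −1243 kJ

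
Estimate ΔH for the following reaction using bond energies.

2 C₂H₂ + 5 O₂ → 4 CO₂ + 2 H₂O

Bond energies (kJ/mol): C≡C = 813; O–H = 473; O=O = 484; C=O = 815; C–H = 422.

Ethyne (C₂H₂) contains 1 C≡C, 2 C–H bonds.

ΔH ≈ −2678 kJ

Bonds broken (reactants):
  C≡C: 2 × 813 = 1626
  C–H: 4 × 422 = 1688
  O=O: 5 × 484 = 2420
  Σ(broken) = 5734 kJ
Bonds formed (products):
  C=O: 8 × 815 = 6520
  O–H: 4 × 473 = 1892
  Σ(formed) = 8412 kJ
ΔH = Σ(broken) − Σ(formed) = 5734 − 8412 = −2678 kJ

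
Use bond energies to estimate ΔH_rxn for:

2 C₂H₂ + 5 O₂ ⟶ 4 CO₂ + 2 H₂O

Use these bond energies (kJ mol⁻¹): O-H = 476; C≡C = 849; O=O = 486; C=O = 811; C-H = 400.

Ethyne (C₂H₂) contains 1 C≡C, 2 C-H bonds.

Bonds broken (reactants):
  C≡C: 2 × 849 = 1698
  C-H: 4 × 400 = 1600
  O=O: 5 × 486 = 2430
  Σ(broken) = 5728 kJ
Bonds formed (products):
  C=O: 8 × 811 = 6488
  O-H: 4 × 476 = 1904
  Σ(formed) = 8392 kJ
ΔH = Σ(broken) − Σ(formed) = 5728 − 8392 = −2664 kJ

ΔH ≈ −2664 kJ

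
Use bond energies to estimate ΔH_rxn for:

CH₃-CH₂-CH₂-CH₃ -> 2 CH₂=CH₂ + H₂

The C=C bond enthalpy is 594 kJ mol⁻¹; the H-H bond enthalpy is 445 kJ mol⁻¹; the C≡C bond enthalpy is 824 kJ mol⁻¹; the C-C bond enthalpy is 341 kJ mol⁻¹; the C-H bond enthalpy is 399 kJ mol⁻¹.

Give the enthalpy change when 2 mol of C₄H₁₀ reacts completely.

ΔH = +376 kJ

Bonds broken (reactants):
  C-C: 3 × 341 = 1023
  C-H: 10 × 399 = 3990
  Σ(broken) = 5013 kJ
Bonds formed (products):
  C-H: 8 × 399 = 3192
  C=C: 2 × 594 = 1188
  H-H: 1 × 445 = 445
  Σ(formed) = 4825 kJ
ΔH = Σ(broken) − Σ(formed) = 5013 − 4825 = +188 kJ
For 2× the reaction as written: 2 × (+188) = +376 kJ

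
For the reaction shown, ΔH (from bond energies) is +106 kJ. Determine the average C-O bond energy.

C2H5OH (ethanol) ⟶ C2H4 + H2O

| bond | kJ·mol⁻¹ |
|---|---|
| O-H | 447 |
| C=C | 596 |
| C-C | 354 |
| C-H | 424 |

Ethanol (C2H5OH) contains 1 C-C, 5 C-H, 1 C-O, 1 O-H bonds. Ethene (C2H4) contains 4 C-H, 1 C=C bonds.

Let D be the C-O bond energy.
Σ(broken) = 1×354 + 5×424 + 1×D + 1×447 = 2921 + D
Σ(formed) = 4×424 + 1×596 + 2×447 = 3186
ΔH = Σ(broken) − Σ(formed) = (2921 + D) − (3186) = −265 + D
Setting this equal to +106 kJ gives D = 371 kJ/mol.

D(C-O) ≈ 371 kJ/mol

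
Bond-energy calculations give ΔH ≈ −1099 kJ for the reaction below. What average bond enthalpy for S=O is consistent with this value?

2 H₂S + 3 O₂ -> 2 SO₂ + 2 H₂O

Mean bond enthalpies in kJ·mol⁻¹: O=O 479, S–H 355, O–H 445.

Let D be the S=O bond energy.
Σ(broken) = 3×479 + 4×355 = 2857
Σ(formed) = 4×445 + 4×D = 1780 + 4D
ΔH = Σ(broken) − Σ(formed) = (2857) − (1780 + 4D) = +1077 − 4D
Setting this equal to −1099 kJ gives 4D = 2176, so D = 544 kJ/mol.

D(S=O) ≈ 544 kJ/mol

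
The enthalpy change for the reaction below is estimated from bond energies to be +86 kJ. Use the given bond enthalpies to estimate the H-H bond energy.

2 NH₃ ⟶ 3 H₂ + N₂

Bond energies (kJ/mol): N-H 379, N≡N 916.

Let D be the H-H bond energy.
Σ(broken) = 6×379 = 2274
Σ(formed) = 3×D + 1×916 = 916 + 3D
ΔH = Σ(broken) − Σ(formed) = (2274) − (916 + 3D) = +1358 − 3D
Setting this equal to +86 kJ gives 3D = 1272, so D = 424 kJ/mol.

D(H-H) ≈ 424 kJ/mol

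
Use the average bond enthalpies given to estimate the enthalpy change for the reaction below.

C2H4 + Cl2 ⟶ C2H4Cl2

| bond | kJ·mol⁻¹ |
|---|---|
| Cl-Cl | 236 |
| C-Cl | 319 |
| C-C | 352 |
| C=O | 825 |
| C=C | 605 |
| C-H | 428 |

ΔH ≈ −149 kJ

Bonds broken (reactants):
  C-H: 4 × 428 = 1712
  C=C: 1 × 605 = 605
  Cl-Cl: 1 × 236 = 236
  Σ(broken) = 2553 kJ
Bonds formed (products):
  C-C: 1 × 352 = 352
  C-Cl: 2 × 319 = 638
  C-H: 4 × 428 = 1712
  Σ(formed) = 2702 kJ
ΔH = Σ(broken) − Σ(formed) = 2553 − 2702 = −149 kJ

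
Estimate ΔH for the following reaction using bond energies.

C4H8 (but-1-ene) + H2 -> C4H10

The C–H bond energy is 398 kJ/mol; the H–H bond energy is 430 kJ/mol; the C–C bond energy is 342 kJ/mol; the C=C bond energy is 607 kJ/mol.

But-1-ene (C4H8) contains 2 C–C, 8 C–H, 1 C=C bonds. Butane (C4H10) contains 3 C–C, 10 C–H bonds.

Bonds broken (reactants):
  C–C: 2 × 342 = 684
  C–H: 8 × 398 = 3184
  C=C: 1 × 607 = 607
  H–H: 1 × 430 = 430
  Σ(broken) = 4905 kJ
Bonds formed (products):
  C–C: 3 × 342 = 1026
  C–H: 10 × 398 = 3980
  Σ(formed) = 5006 kJ
ΔH = Σ(broken) − Σ(formed) = 4905 − 5006 = −101 kJ

ΔH ≈ −101 kJ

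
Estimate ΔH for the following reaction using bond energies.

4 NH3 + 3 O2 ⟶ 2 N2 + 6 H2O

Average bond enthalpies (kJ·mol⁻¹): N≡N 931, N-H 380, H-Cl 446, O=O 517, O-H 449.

Bonds broken (reactants):
  N-H: 12 × 380 = 4560
  O=O: 3 × 517 = 1551
  Σ(broken) = 6111 kJ
Bonds formed (products):
  N≡N: 2 × 931 = 1862
  O-H: 12 × 449 = 5388
  Σ(formed) = 7250 kJ
ΔH = Σ(broken) − Σ(formed) = 6111 − 7250 = −1139 kJ

ΔH ≈ −1139 kJ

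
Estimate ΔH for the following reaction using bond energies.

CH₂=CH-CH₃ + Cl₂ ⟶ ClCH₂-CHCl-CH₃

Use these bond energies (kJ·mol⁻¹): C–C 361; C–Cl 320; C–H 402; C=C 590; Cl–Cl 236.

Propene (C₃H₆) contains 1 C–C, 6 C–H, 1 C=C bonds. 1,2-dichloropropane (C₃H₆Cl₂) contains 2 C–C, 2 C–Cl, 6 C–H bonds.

ΔH ≈ −175 kJ

Bonds broken (reactants):
  C–C: 1 × 361 = 361
  C–H: 6 × 402 = 2412
  C=C: 1 × 590 = 590
  Cl–Cl: 1 × 236 = 236
  Σ(broken) = 3599 kJ
Bonds formed (products):
  C–C: 2 × 361 = 722
  C–Cl: 2 × 320 = 640
  C–H: 6 × 402 = 2412
  Σ(formed) = 3774 kJ
ΔH = Σ(broken) − Σ(formed) = 3599 − 3774 = −175 kJ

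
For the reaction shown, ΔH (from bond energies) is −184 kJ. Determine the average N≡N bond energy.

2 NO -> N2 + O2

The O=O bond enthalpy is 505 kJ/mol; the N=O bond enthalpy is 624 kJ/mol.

Let D be the N≡N bond energy.
Σ(broken) = 2×624 = 1248
Σ(formed) = 1×D + 1×505 = 505 + D
ΔH = Σ(broken) − Σ(formed) = (1248) − (505 + D) = +743 − D
Setting this equal to −184 kJ gives D = 927 kJ/mol.

D(N≡N) ≈ 927 kJ/mol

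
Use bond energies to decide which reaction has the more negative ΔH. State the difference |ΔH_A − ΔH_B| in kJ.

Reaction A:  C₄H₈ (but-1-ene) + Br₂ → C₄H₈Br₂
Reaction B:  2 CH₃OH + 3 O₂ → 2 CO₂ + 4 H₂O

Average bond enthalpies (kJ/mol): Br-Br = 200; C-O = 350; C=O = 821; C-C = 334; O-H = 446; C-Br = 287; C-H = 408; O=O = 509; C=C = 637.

Reaction A:
  Bonds broken (reactants):
    Br-Br: 1 × 200 = 200
    C-C: 2 × 334 = 668
    C-H: 8 × 408 = 3264
    C=C: 1 × 637 = 637
    Σ(broken) = 4769 kJ
  Bonds formed (products):
    C-Br: 2 × 287 = 574
    C-C: 3 × 334 = 1002
    C-H: 8 × 408 = 3264
    Σ(formed) = 4840 kJ
  ΔH_A = 4769 − 4840 = −71 kJ
Reaction B:
  Bonds broken (reactants):
    C-H: 6 × 408 = 2448
    C-O: 2 × 350 = 700
    O-H: 2 × 446 = 892
    O=O: 3 × 509 = 1527
    Σ(broken) = 5567 kJ
  Bonds formed (products):
    C=O: 4 × 821 = 3284
    O-H: 8 × 446 = 3568
    Σ(formed) = 6852 kJ
  ΔH_B = 5567 − 6852 = −1285 kJ
ΔH_A − ΔH_B = +1214 kJ, so reaction B has the more negative ΔH; |ΔH_A − ΔH_B| = 1214 kJ.

Reaction B, by 1214 kJ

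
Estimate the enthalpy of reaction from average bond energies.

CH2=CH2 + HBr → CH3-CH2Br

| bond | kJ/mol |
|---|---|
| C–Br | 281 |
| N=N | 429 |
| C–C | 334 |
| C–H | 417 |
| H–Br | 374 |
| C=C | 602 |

ΔH ≈ −56 kJ

Bonds broken (reactants):
  C–H: 4 × 417 = 1668
  C=C: 1 × 602 = 602
  H–Br: 1 × 374 = 374
  Σ(broken) = 2644 kJ
Bonds formed (products):
  C–Br: 1 × 281 = 281
  C–C: 1 × 334 = 334
  C–H: 5 × 417 = 2085
  Σ(formed) = 2700 kJ
ΔH = Σ(broken) − Σ(formed) = 2644 − 2700 = −56 kJ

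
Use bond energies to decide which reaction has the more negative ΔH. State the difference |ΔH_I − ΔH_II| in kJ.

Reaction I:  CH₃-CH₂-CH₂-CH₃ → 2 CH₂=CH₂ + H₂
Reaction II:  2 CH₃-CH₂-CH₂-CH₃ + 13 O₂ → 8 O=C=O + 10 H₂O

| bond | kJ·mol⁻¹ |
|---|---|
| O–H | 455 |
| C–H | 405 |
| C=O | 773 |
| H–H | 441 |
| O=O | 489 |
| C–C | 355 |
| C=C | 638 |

Reaction II, by 5039 kJ

Reaction I:
  Bonds broken (reactants):
    C–C: 3 × 355 = 1065
    C–H: 10 × 405 = 4050
    Σ(broken) = 5115 kJ
  Bonds formed (products):
    C–H: 8 × 405 = 3240
    C=C: 2 × 638 = 1276
    H–H: 1 × 441 = 441
    Σ(formed) = 4957 kJ
  ΔH_I = 5115 − 4957 = +158 kJ
Reaction II:
  Bonds broken (reactants):
    C–C: 6 × 355 = 2130
    C–H: 20 × 405 = 8100
    O=O: 13 × 489 = 6357
    Σ(broken) = 16587 kJ
  Bonds formed (products):
    C=O: 16 × 773 = 12368
    O–H: 20 × 455 = 9100
    Σ(formed) = 21468 kJ
  ΔH_II = 16587 − 21468 = −4881 kJ
ΔH_I − ΔH_II = +5039 kJ, so reaction II has the more negative ΔH; |ΔH_I − ΔH_II| = 5039 kJ.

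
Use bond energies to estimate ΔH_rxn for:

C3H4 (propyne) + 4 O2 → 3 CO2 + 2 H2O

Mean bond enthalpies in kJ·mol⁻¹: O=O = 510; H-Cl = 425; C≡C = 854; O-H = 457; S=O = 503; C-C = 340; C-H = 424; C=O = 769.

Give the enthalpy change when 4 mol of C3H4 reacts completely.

ΔH = −6048 kJ

Bonds broken (reactants):
  C≡C: 1 × 854 = 854
  C-C: 1 × 340 = 340
  C-H: 4 × 424 = 1696
  O=O: 4 × 510 = 2040
  Σ(broken) = 4930 kJ
Bonds formed (products):
  C=O: 6 × 769 = 4614
  O-H: 4 × 457 = 1828
  Σ(formed) = 6442 kJ
ΔH = Σ(broken) − Σ(formed) = 4930 − 6442 = −1512 kJ
For 4× the reaction as written: 4 × (−1512) = −6048 kJ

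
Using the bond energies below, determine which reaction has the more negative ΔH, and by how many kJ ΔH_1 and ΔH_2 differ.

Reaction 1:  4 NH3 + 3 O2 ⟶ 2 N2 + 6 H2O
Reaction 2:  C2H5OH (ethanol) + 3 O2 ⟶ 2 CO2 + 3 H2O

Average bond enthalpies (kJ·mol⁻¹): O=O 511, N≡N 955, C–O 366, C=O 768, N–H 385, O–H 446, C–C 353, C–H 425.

Reaction 1, by 184 kJ

Reaction 1:
  Bonds broken (reactants):
    N–H: 12 × 385 = 4620
    O=O: 3 × 511 = 1533
    Σ(broken) = 6153 kJ
  Bonds formed (products):
    N≡N: 2 × 955 = 1910
    O–H: 12 × 446 = 5352
    Σ(formed) = 7262 kJ
  ΔH_1 = 6153 − 7262 = −1109 kJ
Reaction 2:
  Bonds broken (reactants):
    C–C: 1 × 353 = 353
    C–H: 5 × 425 = 2125
    C–O: 1 × 366 = 366
    O–H: 1 × 446 = 446
    O=O: 3 × 511 = 1533
    Σ(broken) = 4823 kJ
  Bonds formed (products):
    C=O: 4 × 768 = 3072
    O–H: 6 × 446 = 2676
    Σ(formed) = 5748 kJ
  ΔH_2 = 4823 − 5748 = −925 kJ
ΔH_1 − ΔH_2 = −184 kJ, so reaction 1 has the more negative ΔH; |ΔH_1 − ΔH_2| = 184 kJ.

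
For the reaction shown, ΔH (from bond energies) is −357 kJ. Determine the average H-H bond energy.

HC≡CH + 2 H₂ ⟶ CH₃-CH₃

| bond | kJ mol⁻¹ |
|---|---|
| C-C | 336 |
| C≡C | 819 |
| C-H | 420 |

Let D be the H-H bond energy.
Σ(broken) = 1×819 + 2×420 + 2×D = 1659 + 2D
Σ(formed) = 1×336 + 6×420 = 2856
ΔH = Σ(broken) − Σ(formed) = (1659 + 2D) − (2856) = −1197 + 2D
Setting this equal to −357 kJ gives 2D = 840, so D = 420 kJ/mol.

D(H-H) ≈ 420 kJ/mol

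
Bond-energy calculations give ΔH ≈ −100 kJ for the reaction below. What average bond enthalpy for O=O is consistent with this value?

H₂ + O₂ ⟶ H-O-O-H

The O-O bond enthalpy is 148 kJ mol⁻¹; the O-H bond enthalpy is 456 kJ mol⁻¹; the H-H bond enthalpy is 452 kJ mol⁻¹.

Let D be the O=O bond energy.
Σ(broken) = 1×452 + 1×D = 452 + D
Σ(formed) = 2×456 + 1×148 = 1060
ΔH = Σ(broken) − Σ(formed) = (452 + D) − (1060) = −608 + D
Setting this equal to −100 kJ gives D = 508 kJ/mol.

D(O=O) ≈ 508 kJ/mol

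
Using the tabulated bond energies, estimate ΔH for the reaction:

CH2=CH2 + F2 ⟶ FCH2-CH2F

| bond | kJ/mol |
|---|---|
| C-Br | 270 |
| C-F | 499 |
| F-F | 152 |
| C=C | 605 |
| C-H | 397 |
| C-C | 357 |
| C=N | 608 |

Bonds broken (reactants):
  C-H: 4 × 397 = 1588
  C=C: 1 × 605 = 605
  F-F: 1 × 152 = 152
  Σ(broken) = 2345 kJ
Bonds formed (products):
  C-C: 1 × 357 = 357
  C-F: 2 × 499 = 998
  C-H: 4 × 397 = 1588
  Σ(formed) = 2943 kJ
ΔH = Σ(broken) − Σ(formed) = 2345 − 2943 = −598 kJ

ΔH ≈ −598 kJ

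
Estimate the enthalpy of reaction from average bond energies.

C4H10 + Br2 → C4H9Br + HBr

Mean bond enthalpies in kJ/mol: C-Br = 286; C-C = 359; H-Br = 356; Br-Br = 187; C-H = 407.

Bonds broken (reactants):
  Br-Br: 1 × 187 = 187
  C-C: 3 × 359 = 1077
  C-H: 10 × 407 = 4070
  Σ(broken) = 5334 kJ
Bonds formed (products):
  C-Br: 1 × 286 = 286
  C-C: 3 × 359 = 1077
  C-H: 9 × 407 = 3663
  H-Br: 1 × 356 = 356
  Σ(formed) = 5382 kJ
ΔH = Σ(broken) − Σ(formed) = 5334 − 5382 = −48 kJ

ΔH ≈ −48 kJ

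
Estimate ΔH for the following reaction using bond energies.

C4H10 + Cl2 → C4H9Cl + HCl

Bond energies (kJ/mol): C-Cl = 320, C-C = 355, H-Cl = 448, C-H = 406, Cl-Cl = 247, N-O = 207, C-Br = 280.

Bonds broken (reactants):
  C-C: 3 × 355 = 1065
  C-H: 10 × 406 = 4060
  Cl-Cl: 1 × 247 = 247
  Σ(broken) = 5372 kJ
Bonds formed (products):
  C-C: 3 × 355 = 1065
  C-Cl: 1 × 320 = 320
  C-H: 9 × 406 = 3654
  H-Cl: 1 × 448 = 448
  Σ(formed) = 5487 kJ
ΔH = Σ(broken) − Σ(formed) = 5372 − 5487 = −115 kJ

ΔH ≈ −115 kJ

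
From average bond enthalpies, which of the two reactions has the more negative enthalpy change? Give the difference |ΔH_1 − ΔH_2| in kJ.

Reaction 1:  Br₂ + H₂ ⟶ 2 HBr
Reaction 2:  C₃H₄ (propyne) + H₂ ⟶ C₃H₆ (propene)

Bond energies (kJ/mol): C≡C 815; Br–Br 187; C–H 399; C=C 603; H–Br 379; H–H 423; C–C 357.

Reaction 2, by 15 kJ

Reaction 1:
  Bonds broken (reactants):
    Br–Br: 1 × 187 = 187
    H–H: 1 × 423 = 423
    Σ(broken) = 610 kJ
  Bonds formed (products):
    H–Br: 2 × 379 = 758
    Σ(formed) = 758 kJ
  ΔH_1 = 610 − 758 = −148 kJ
Reaction 2:
  Bonds broken (reactants):
    C≡C: 1 × 815 = 815
    C–C: 1 × 357 = 357
    C–H: 4 × 399 = 1596
    H–H: 1 × 423 = 423
    Σ(broken) = 3191 kJ
  Bonds formed (products):
    C–C: 1 × 357 = 357
    C–H: 6 × 399 = 2394
    C=C: 1 × 603 = 603
    Σ(formed) = 3354 kJ
  ΔH_2 = 3191 − 3354 = −163 kJ
ΔH_1 − ΔH_2 = +15 kJ, so reaction 2 has the more negative ΔH; |ΔH_1 − ΔH_2| = 15 kJ.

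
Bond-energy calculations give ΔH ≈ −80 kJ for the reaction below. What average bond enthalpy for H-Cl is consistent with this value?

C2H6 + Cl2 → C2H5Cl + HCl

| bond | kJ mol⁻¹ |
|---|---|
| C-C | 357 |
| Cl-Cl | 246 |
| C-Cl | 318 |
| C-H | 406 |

D(H-Cl) ≈ 414 kJ/mol

Let D be the H-Cl bond energy.
Σ(broken) = 1×357 + 6×406 + 1×246 = 3039
Σ(formed) = 1×357 + 1×318 + 5×406 + 1×D = 2705 + D
ΔH = Σ(broken) − Σ(formed) = (3039) − (2705 + D) = +334 − D
Setting this equal to −80 kJ gives D = 414 kJ/mol.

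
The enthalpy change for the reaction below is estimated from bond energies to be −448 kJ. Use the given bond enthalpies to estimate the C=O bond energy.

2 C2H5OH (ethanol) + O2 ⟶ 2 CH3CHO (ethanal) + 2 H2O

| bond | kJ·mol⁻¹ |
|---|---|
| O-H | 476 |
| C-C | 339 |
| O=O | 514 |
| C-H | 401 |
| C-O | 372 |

D(C=O) ≈ 778 kJ/mol

Let D be the C=O bond energy.
Σ(broken) = 2×339 + 10×401 + 2×372 + 2×476 + 1×514 = 6898
Σ(formed) = 2×339 + 8×401 + 2×D + 4×476 = 5790 + 2D
ΔH = Σ(broken) − Σ(formed) = (6898) − (5790 + 2D) = +1108 − 2D
Setting this equal to −448 kJ gives 2D = 1556, so D = 778 kJ/mol.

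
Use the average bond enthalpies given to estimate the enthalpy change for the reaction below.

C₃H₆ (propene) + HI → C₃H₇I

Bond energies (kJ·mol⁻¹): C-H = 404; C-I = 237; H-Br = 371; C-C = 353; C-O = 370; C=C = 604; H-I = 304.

Bonds broken (reactants):
  C-C: 1 × 353 = 353
  C-H: 6 × 404 = 2424
  C=C: 1 × 604 = 604
  H-I: 1 × 304 = 304
  Σ(broken) = 3685 kJ
Bonds formed (products):
  C-C: 2 × 353 = 706
  C-H: 7 × 404 = 2828
  C-I: 1 × 237 = 237
  Σ(formed) = 3771 kJ
ΔH = Σ(broken) − Σ(formed) = 3685 − 3771 = −86 kJ

ΔH ≈ −86 kJ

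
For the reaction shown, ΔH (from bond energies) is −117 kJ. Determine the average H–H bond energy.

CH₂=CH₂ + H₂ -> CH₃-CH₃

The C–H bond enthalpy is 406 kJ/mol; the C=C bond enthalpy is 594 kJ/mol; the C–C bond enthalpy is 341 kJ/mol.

D(H–H) ≈ 442 kJ/mol

Let D be the H–H bond energy.
Σ(broken) = 4×406 + 1×594 + 1×D = 2218 + D
Σ(formed) = 1×341 + 6×406 = 2777
ΔH = Σ(broken) − Σ(formed) = (2218 + D) − (2777) = −559 + D
Setting this equal to −117 kJ gives D = 442 kJ/mol.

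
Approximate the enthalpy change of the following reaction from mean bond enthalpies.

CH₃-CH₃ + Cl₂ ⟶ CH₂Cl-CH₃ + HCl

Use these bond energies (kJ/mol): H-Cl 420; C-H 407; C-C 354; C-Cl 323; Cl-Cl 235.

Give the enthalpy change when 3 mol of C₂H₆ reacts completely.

Bonds broken (reactants):
  C-C: 1 × 354 = 354
  C-H: 6 × 407 = 2442
  Cl-Cl: 1 × 235 = 235
  Σ(broken) = 3031 kJ
Bonds formed (products):
  C-C: 1 × 354 = 354
  C-Cl: 1 × 323 = 323
  C-H: 5 × 407 = 2035
  H-Cl: 1 × 420 = 420
  Σ(formed) = 3132 kJ
ΔH = Σ(broken) − Σ(formed) = 3031 − 3132 = −101 kJ
For 3× the reaction as written: 3 × (−101) = −303 kJ

ΔH = −303 kJ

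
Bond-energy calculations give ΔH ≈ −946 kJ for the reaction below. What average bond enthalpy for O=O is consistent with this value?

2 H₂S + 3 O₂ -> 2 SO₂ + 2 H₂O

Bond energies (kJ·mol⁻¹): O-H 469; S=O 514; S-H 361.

Let D be the O=O bond energy.
Σ(broken) = 3×D + 4×361 = 1444 + 3D
Σ(formed) = 4×469 + 4×514 = 3932
ΔH = Σ(broken) − Σ(formed) = (1444 + 3D) − (3932) = −2488 + 3D
Setting this equal to −946 kJ gives 3D = 1542, so D = 514 kJ/mol.

D(O=O) ≈ 514 kJ/mol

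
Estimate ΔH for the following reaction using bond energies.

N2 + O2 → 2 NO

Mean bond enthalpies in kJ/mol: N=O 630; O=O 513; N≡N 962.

Bonds broken (reactants):
  N≡N: 1 × 962 = 962
  O=O: 1 × 513 = 513
  Σ(broken) = 1475 kJ
Bonds formed (products):
  N=O: 2 × 630 = 1260
  Σ(formed) = 1260 kJ
ΔH = Σ(broken) − Σ(formed) = 1475 − 1260 = +215 kJ

ΔH ≈ +215 kJ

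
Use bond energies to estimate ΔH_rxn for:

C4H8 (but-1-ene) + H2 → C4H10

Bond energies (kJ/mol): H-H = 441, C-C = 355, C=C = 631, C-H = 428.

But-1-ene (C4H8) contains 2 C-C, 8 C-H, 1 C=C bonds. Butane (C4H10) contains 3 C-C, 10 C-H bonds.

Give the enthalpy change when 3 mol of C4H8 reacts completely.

ΔH = −417 kJ

Bonds broken (reactants):
  C-C: 2 × 355 = 710
  C-H: 8 × 428 = 3424
  C=C: 1 × 631 = 631
  H-H: 1 × 441 = 441
  Σ(broken) = 5206 kJ
Bonds formed (products):
  C-C: 3 × 355 = 1065
  C-H: 10 × 428 = 4280
  Σ(formed) = 5345 kJ
ΔH = Σ(broken) − Σ(formed) = 5206 − 5345 = −139 kJ
For 3× the reaction as written: 3 × (−139) = −417 kJ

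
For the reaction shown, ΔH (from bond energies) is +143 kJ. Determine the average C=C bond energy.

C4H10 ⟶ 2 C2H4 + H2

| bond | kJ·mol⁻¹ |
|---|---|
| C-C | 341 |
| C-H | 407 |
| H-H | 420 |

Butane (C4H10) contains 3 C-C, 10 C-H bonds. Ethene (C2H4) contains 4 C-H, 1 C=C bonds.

D(C=C) ≈ 637 kJ/mol

Let D be the C=C bond energy.
Σ(broken) = 3×341 + 10×407 = 5093
Σ(formed) = 8×407 + 2×D + 1×420 = 3676 + 2D
ΔH = Σ(broken) − Σ(formed) = (5093) − (3676 + 2D) = +1417 − 2D
Setting this equal to +143 kJ gives 2D = 1274, so D = 637 kJ/mol.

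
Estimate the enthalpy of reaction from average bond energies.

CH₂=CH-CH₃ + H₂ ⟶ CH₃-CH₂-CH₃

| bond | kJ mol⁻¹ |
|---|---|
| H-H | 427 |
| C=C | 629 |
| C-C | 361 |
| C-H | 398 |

Bonds broken (reactants):
  C-C: 1 × 361 = 361
  C-H: 6 × 398 = 2388
  C=C: 1 × 629 = 629
  H-H: 1 × 427 = 427
  Σ(broken) = 3805 kJ
Bonds formed (products):
  C-C: 2 × 361 = 722
  C-H: 8 × 398 = 3184
  Σ(formed) = 3906 kJ
ΔH = Σ(broken) − Σ(formed) = 3805 − 3906 = −101 kJ

ΔH ≈ −101 kJ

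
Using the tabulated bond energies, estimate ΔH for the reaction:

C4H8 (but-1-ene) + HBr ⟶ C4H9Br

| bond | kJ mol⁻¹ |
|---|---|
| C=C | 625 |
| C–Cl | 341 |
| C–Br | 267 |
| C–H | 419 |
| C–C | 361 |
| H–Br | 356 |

ΔH ≈ −66 kJ

Bonds broken (reactants):
  C–C: 2 × 361 = 722
  C–H: 8 × 419 = 3352
  C=C: 1 × 625 = 625
  H–Br: 1 × 356 = 356
  Σ(broken) = 5055 kJ
Bonds formed (products):
  C–Br: 1 × 267 = 267
  C–C: 3 × 361 = 1083
  C–H: 9 × 419 = 3771
  Σ(formed) = 5121 kJ
ΔH = Σ(broken) − Σ(formed) = 5055 − 5121 = −66 kJ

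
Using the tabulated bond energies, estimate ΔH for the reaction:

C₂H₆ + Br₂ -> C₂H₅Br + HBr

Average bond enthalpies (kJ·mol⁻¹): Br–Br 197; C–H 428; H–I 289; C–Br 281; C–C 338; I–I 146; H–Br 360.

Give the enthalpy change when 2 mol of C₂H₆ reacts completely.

Bonds broken (reactants):
  Br–Br: 1 × 197 = 197
  C–C: 1 × 338 = 338
  C–H: 6 × 428 = 2568
  Σ(broken) = 3103 kJ
Bonds formed (products):
  C–Br: 1 × 281 = 281
  C–C: 1 × 338 = 338
  C–H: 5 × 428 = 2140
  H–Br: 1 × 360 = 360
  Σ(formed) = 3119 kJ
ΔH = Σ(broken) − Σ(formed) = 3103 − 3119 = −16 kJ
For 2× the reaction as written: 2 × (−16) = −32 kJ

ΔH = −32 kJ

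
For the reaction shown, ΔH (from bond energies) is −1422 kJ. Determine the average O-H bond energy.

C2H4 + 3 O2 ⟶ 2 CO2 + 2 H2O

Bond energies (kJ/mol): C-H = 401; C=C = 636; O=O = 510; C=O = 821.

Let D be the O-H bond energy.
Σ(broken) = 4×401 + 1×636 + 3×510 = 3770
Σ(formed) = 4×821 + 4×D = 3284 + 4D
ΔH = Σ(broken) − Σ(formed) = (3770) − (3284 + 4D) = +486 − 4D
Setting this equal to −1422 kJ gives 4D = 1908, so D = 477 kJ/mol.

D(O-H) ≈ 477 kJ/mol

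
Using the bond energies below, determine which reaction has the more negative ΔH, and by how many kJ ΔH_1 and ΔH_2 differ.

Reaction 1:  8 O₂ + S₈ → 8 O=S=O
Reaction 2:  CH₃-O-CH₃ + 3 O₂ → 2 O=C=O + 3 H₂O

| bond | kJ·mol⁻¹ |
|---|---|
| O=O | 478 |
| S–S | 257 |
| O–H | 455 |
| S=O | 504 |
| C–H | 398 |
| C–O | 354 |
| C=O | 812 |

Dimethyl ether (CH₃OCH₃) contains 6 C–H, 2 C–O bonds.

Reaction 1:
  Bonds broken (reactants):
    O=O: 8 × 478 = 3824
    S–S: 8 × 257 = 2056
    Σ(broken) = 5880 kJ
  Bonds formed (products):
    S=O: 16 × 504 = 8064
    Σ(formed) = 8064 kJ
  ΔH_1 = 5880 − 8064 = −2184 kJ
Reaction 2:
  Bonds broken (reactants):
    C–H: 6 × 398 = 2388
    C–O: 2 × 354 = 708
    O=O: 3 × 478 = 1434
    Σ(broken) = 4530 kJ
  Bonds formed (products):
    C=O: 4 × 812 = 3248
    O–H: 6 × 455 = 2730
    Σ(formed) = 5978 kJ
  ΔH_2 = 4530 − 5978 = −1448 kJ
ΔH_1 − ΔH_2 = −736 kJ, so reaction 1 has the more negative ΔH; |ΔH_1 − ΔH_2| = 736 kJ.

Reaction 1, by 736 kJ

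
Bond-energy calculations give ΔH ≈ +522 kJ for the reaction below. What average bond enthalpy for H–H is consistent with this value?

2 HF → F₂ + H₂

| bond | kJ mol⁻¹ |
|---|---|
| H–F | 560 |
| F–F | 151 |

D(H–H) ≈ 447 kJ/mol

Let D be the H–H bond energy.
Σ(broken) = 2×560 = 1120
Σ(formed) = 1×151 + 1×D = 151 + D
ΔH = Σ(broken) − Σ(formed) = (1120) − (151 + D) = +969 − D
Setting this equal to +522 kJ gives D = 447 kJ/mol.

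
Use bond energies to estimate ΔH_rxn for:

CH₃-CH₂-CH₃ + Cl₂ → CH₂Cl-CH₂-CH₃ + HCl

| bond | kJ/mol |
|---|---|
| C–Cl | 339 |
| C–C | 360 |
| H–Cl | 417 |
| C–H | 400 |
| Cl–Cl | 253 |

ΔH ≈ −103 kJ

Bonds broken (reactants):
  C–C: 2 × 360 = 720
  C–H: 8 × 400 = 3200
  Cl–Cl: 1 × 253 = 253
  Σ(broken) = 4173 kJ
Bonds formed (products):
  C–C: 2 × 360 = 720
  C–Cl: 1 × 339 = 339
  C–H: 7 × 400 = 2800
  H–Cl: 1 × 417 = 417
  Σ(formed) = 4276 kJ
ΔH = Σ(broken) − Σ(formed) = 4173 − 4276 = −103 kJ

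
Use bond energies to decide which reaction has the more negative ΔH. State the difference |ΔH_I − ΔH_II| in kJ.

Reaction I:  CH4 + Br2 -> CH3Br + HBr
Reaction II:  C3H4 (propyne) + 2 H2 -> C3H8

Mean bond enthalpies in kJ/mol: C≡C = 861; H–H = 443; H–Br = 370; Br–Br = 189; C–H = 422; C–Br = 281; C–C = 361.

Reaction II, by 262 kJ

Reaction I:
  Bonds broken (reactants):
    Br–Br: 1 × 189 = 189
    C–H: 4 × 422 = 1688
    Σ(broken) = 1877 kJ
  Bonds formed (products):
    C–Br: 1 × 281 = 281
    C–H: 3 × 422 = 1266
    H–Br: 1 × 370 = 370
    Σ(formed) = 1917 kJ
  ΔH_I = 1877 − 1917 = −40 kJ
Reaction II:
  Bonds broken (reactants):
    C≡C: 1 × 861 = 861
    C–C: 1 × 361 = 361
    C–H: 4 × 422 = 1688
    H–H: 2 × 443 = 886
    Σ(broken) = 3796 kJ
  Bonds formed (products):
    C–C: 2 × 361 = 722
    C–H: 8 × 422 = 3376
    Σ(formed) = 4098 kJ
  ΔH_II = 3796 − 4098 = −302 kJ
ΔH_I − ΔH_II = +262 kJ, so reaction II has the more negative ΔH; |ΔH_I − ΔH_II| = 262 kJ.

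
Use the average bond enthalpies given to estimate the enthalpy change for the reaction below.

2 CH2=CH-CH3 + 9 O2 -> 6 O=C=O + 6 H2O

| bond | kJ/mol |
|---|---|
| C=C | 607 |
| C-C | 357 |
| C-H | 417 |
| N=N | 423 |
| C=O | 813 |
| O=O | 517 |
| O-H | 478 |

ΔH ≈ −3907 kJ

Bonds broken (reactants):
  C-C: 2 × 357 = 714
  C-H: 12 × 417 = 5004
  C=C: 2 × 607 = 1214
  O=O: 9 × 517 = 4653
  Σ(broken) = 11585 kJ
Bonds formed (products):
  C=O: 12 × 813 = 9756
  O-H: 12 × 478 = 5736
  Σ(formed) = 15492 kJ
ΔH = Σ(broken) − Σ(formed) = 11585 − 15492 = −3907 kJ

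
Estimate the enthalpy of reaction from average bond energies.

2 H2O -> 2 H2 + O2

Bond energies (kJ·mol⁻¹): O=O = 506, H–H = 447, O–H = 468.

ΔH ≈ +472 kJ

Bonds broken (reactants):
  O–H: 4 × 468 = 1872
  Σ(broken) = 1872 kJ
Bonds formed (products):
  H–H: 2 × 447 = 894
  O=O: 1 × 506 = 506
  Σ(formed) = 1400 kJ
ΔH = Σ(broken) − Σ(formed) = 1872 − 1400 = +472 kJ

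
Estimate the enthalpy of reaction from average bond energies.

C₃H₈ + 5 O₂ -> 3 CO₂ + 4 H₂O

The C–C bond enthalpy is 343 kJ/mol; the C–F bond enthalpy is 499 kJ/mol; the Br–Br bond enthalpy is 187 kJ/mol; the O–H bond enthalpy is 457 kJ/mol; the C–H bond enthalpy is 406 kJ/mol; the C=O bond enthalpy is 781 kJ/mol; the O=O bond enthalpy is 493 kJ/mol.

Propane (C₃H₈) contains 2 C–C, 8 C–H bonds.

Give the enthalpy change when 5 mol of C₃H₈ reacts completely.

Bonds broken (reactants):
  C–C: 2 × 343 = 686
  C–H: 8 × 406 = 3248
  O=O: 5 × 493 = 2465
  Σ(broken) = 6399 kJ
Bonds formed (products):
  C=O: 6 × 781 = 4686
  O–H: 8 × 457 = 3656
  Σ(formed) = 8342 kJ
ΔH = Σ(broken) − Σ(formed) = 6399 − 8342 = −1943 kJ
For 5× the reaction as written: 5 × (−1943) = −9715 kJ

ΔH = −9715 kJ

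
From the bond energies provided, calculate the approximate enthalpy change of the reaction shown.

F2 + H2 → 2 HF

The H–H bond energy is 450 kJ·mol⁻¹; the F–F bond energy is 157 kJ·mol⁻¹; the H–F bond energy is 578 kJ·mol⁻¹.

ΔH ≈ −549 kJ

Bonds broken (reactants):
  F–F: 1 × 157 = 157
  H–H: 1 × 450 = 450
  Σ(broken) = 607 kJ
Bonds formed (products):
  H–F: 2 × 578 = 1156
  Σ(formed) = 1156 kJ
ΔH = Σ(broken) − Σ(formed) = 607 − 1156 = −549 kJ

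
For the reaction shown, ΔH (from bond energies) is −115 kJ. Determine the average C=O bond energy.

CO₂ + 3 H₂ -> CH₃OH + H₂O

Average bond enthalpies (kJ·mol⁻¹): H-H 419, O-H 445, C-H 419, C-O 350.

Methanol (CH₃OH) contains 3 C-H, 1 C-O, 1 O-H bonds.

Let D be the C=O bond energy.
Σ(broken) = 2×D + 3×419 = 1257 + 2D
Σ(formed) = 3×419 + 1×350 + 3×445 = 2942
ΔH = Σ(broken) − Σ(formed) = (1257 + 2D) − (2942) = −1685 + 2D
Setting this equal to −115 kJ gives 2D = 1570, so D = 785 kJ/mol.

D(C=O) ≈ 785 kJ/mol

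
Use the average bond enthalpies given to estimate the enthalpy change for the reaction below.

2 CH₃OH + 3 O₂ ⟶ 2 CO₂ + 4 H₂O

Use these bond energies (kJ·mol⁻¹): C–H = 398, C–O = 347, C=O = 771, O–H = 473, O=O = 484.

Bonds broken (reactants):
  C–H: 6 × 398 = 2388
  C–O: 2 × 347 = 694
  O–H: 2 × 473 = 946
  O=O: 3 × 484 = 1452
  Σ(broken) = 5480 kJ
Bonds formed (products):
  C=O: 4 × 771 = 3084
  O–H: 8 × 473 = 3784
  Σ(formed) = 6868 kJ
ΔH = Σ(broken) − Σ(formed) = 5480 − 6868 = −1388 kJ

ΔH ≈ −1388 kJ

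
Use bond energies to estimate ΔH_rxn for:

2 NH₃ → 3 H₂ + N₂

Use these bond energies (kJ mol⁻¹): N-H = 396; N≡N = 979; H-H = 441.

ΔH ≈ +74 kJ

Bonds broken (reactants):
  N-H: 6 × 396 = 2376
  Σ(broken) = 2376 kJ
Bonds formed (products):
  H-H: 3 × 441 = 1323
  N≡N: 1 × 979 = 979
  Σ(formed) = 2302 kJ
ΔH = Σ(broken) − Σ(formed) = 2376 − 2302 = +74 kJ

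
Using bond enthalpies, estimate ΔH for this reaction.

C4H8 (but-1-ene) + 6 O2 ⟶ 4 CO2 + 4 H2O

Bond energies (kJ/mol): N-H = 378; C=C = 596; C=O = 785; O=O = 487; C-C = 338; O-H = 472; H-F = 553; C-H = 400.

ΔH ≈ −2662 kJ

Bonds broken (reactants):
  C-C: 2 × 338 = 676
  C-H: 8 × 400 = 3200
  C=C: 1 × 596 = 596
  O=O: 6 × 487 = 2922
  Σ(broken) = 7394 kJ
Bonds formed (products):
  C=O: 8 × 785 = 6280
  O-H: 8 × 472 = 3776
  Σ(formed) = 10056 kJ
ΔH = Σ(broken) − Σ(formed) = 7394 − 10056 = −2662 kJ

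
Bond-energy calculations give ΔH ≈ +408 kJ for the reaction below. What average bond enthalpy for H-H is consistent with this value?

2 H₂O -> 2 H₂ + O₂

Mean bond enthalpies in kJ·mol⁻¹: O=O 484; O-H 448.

Let D be the H-H bond energy.
Σ(broken) = 4×448 = 1792
Σ(formed) = 2×D + 1×484 = 484 + 2D
ΔH = Σ(broken) − Σ(formed) = (1792) − (484 + 2D) = +1308 − 2D
Setting this equal to +408 kJ gives 2D = 900, so D = 450 kJ/mol.

D(H-H) ≈ 450 kJ/mol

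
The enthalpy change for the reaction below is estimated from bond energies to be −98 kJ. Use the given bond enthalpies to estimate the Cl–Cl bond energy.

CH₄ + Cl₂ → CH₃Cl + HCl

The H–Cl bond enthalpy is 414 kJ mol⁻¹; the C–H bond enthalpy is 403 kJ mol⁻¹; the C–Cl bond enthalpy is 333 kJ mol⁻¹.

D(Cl–Cl) ≈ 246 kJ/mol

Let D be the Cl–Cl bond energy.
Σ(broken) = 4×403 + 1×D = 1612 + D
Σ(formed) = 1×333 + 3×403 + 1×414 = 1956
ΔH = Σ(broken) − Σ(formed) = (1612 + D) − (1956) = −344 + D
Setting this equal to −98 kJ gives D = 246 kJ/mol.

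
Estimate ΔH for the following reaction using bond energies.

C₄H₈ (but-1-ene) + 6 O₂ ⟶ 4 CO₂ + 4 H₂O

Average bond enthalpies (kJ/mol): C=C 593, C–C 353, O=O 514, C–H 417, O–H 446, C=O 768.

Bonds broken (reactants):
  C–C: 2 × 353 = 706
  C–H: 8 × 417 = 3336
  C=C: 1 × 593 = 593
  O=O: 6 × 514 = 3084
  Σ(broken) = 7719 kJ
Bonds formed (products):
  C=O: 8 × 768 = 6144
  O–H: 8 × 446 = 3568
  Σ(formed) = 9712 kJ
ΔH = Σ(broken) − Σ(formed) = 7719 − 9712 = −1993 kJ

ΔH ≈ −1993 kJ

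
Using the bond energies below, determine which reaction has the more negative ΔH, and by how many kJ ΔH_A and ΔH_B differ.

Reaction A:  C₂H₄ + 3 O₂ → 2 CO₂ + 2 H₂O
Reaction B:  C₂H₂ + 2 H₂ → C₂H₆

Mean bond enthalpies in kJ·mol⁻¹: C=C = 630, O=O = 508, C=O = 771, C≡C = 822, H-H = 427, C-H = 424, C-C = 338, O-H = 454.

Reaction A:
  Bonds broken (reactants):
    C-H: 4 × 424 = 1696
    C=C: 1 × 630 = 630
    O=O: 3 × 508 = 1524
    Σ(broken) = 3850 kJ
  Bonds formed (products):
    C=O: 4 × 771 = 3084
    O-H: 4 × 454 = 1816
    Σ(formed) = 4900 kJ
  ΔH_A = 3850 − 4900 = −1050 kJ
Reaction B:
  Bonds broken (reactants):
    C≡C: 1 × 822 = 822
    C-H: 2 × 424 = 848
    H-H: 2 × 427 = 854
    Σ(broken) = 2524 kJ
  Bonds formed (products):
    C-C: 1 × 338 = 338
    C-H: 6 × 424 = 2544
    Σ(formed) = 2882 kJ
  ΔH_B = 2524 − 2882 = −358 kJ
ΔH_A − ΔH_B = −692 kJ, so reaction A has the more negative ΔH; |ΔH_A − ΔH_B| = 692 kJ.

Reaction A, by 692 kJ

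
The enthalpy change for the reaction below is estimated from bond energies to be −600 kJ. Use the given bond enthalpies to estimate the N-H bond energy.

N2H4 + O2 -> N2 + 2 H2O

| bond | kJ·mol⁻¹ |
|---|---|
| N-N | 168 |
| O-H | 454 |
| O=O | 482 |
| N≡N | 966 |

Let D be the N-H bond energy.
Σ(broken) = 4×D + 1×168 + 1×482 = 650 + 4D
Σ(formed) = 1×966 + 4×454 = 2782
ΔH = Σ(broken) − Σ(formed) = (650 + 4D) − (2782) = −2132 + 4D
Setting this equal to −600 kJ gives 4D = 1532, so D = 383 kJ/mol.

D(N-H) ≈ 383 kJ/mol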